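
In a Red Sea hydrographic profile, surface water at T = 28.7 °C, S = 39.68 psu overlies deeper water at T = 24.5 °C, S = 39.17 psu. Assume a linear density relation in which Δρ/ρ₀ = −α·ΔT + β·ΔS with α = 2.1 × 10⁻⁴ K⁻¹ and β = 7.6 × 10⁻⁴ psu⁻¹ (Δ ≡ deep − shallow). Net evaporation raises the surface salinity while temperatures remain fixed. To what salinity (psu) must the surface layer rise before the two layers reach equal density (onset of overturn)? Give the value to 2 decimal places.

Neutral buoyancy requires −α(T_deep − T_surf) + β(S_deep − S_surf′) = 0.
S_surf′ = S_deep − (α/β)·ΔT = 39.17 − (2.1 × 10⁻⁴/7.6 × 10⁻⁴)·(-4.2) = 40.3305 psu.
Increase required: 40.3305 − 39.68 = 0.6505 psu.

40.33 psu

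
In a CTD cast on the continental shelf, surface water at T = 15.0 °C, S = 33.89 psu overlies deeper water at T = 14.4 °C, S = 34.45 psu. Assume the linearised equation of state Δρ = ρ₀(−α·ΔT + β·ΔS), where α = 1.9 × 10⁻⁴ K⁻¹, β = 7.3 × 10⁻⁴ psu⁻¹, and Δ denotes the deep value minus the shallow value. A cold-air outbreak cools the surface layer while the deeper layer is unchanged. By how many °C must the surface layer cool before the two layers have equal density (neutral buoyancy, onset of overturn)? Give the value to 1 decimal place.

2.8 °C

Neutral buoyancy requires Δρ = 0, i.e. −α(T_deep − T_surf′) + β(S_deep − S_surf) = 0.
T_surf′ = T_deep − (β/α)·ΔS = 14.4 − (7.3 × 10⁻⁴/1.9 × 10⁻⁴)·(+0.56) = 12.248 °C.
Cooling required: 15.0 − (12.248) = 2.752 °C.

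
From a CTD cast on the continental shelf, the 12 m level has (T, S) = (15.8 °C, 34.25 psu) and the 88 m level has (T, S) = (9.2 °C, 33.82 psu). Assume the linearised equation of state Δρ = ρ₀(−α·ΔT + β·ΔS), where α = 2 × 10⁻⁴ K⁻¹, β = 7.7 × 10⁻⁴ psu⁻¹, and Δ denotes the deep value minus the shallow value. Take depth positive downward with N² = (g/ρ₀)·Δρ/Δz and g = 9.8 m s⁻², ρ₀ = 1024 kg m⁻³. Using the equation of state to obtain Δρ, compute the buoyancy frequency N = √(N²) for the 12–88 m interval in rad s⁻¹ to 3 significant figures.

0.0113 rad s⁻¹

ΔT = -6.6 K, ΔS = -0.43 psu (deep − shallow).
Δρ/ρ₀ = −αΔT + βΔS = 1.32 × 10⁻³ − 3.311 × 10⁻⁴ = 9.889 × 10⁻⁴, so Δρ ≈ 1.013 kg m⁻³.
N² = (g/ρ₀)·Δρ/Δz = g·(Δρ/ρ₀)/Δz = 9.8 × 9.889 × 10⁻⁴ / 76 = 1.2752 × 10⁻⁴ s⁻².
N = √(1.2752 × 10⁻⁴) = 0.011292 rad s⁻¹ ≈ 0.0113 rad s⁻¹.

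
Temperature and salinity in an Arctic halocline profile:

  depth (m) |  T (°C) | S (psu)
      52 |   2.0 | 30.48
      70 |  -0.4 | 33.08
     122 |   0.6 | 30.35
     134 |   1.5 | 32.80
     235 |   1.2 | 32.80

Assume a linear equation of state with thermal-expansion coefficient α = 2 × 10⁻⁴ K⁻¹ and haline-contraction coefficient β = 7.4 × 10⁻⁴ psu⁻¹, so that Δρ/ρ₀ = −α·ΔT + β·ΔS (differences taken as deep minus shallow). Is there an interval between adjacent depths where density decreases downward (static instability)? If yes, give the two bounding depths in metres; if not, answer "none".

Evaluate Δρ/ρ₀ = −αΔT + βΔS across each adjacent pair:
  52–70 m: −αΔT+βΔS = −(2 × 10⁻⁴)(-2.4)+(7.4 × 10⁻⁴)(+2.60) = 2.4 × 10⁻³ → stable
  70–122 m: −αΔT+βΔS = −(2 × 10⁻⁴)(+1.0)+(7.4 × 10⁻⁴)(-2.73) = -2.2 × 10⁻³ → UNSTABLE
  122–134 m: −αΔT+βΔS = −(2 × 10⁻⁴)(+0.9)+(7.4 × 10⁻⁴)(+2.45) = 1.6 × 10⁻³ → stable
  134–235 m: −αΔT+βΔS = −(2 × 10⁻⁴)(-0.3)+(7.4 × 10⁻⁴)(+0.00) = 6.0 × 10⁻⁵ → stable
The 70–122 m interval has Δρ < 0: lighter water underlies denser water.

70–122 m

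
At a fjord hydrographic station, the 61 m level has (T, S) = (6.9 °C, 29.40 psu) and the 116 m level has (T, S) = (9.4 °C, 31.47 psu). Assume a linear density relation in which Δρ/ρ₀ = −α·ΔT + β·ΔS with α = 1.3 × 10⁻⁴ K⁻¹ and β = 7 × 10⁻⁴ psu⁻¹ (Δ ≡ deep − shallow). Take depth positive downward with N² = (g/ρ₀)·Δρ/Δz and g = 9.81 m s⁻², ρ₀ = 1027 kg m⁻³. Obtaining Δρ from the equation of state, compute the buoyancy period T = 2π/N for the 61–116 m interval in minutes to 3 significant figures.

ΔT = +2.5 K, ΔS = +2.07 psu (deep − shallow).
Δρ/ρ₀ = −αΔT + βΔS = -3.25 × 10⁻⁴ + 1.449 × 10⁻³ = 1.124 × 10⁻³, so Δρ ≈ 1.154 kg m⁻³.
N² = (g/ρ₀)·Δρ/Δz = g·(Δρ/ρ₀)/Δz = 9.81 × 1.124 × 10⁻³ / 55 = 2.0048 × 10⁻⁴ s⁻².
N = √(2.0048 × 10⁻⁴) = 0.014159 rad s⁻¹ → T = 2π/N = 443.76 s = 7.3960 min ≈ 7.40 min.

7.40 min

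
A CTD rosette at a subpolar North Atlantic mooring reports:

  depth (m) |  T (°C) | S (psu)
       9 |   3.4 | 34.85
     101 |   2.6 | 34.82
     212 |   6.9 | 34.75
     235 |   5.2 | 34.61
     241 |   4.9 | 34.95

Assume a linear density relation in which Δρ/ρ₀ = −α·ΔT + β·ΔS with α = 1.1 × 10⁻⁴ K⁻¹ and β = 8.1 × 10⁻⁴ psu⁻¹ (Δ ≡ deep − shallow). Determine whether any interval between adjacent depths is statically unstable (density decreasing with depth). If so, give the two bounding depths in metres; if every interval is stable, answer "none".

Evaluate Δρ/ρ₀ = −αΔT + βΔS across each adjacent pair:
  9–101 m: −αΔT+βΔS = −(1.1 × 10⁻⁴)(-0.8)+(8.1 × 10⁻⁴)(-0.03) = 6.4 × 10⁻⁵ → stable
  101–212 m: −αΔT+βΔS = −(1.1 × 10⁻⁴)(+4.3)+(8.1 × 10⁻⁴)(-0.07) = -5.3 × 10⁻⁴ → UNSTABLE
  212–235 m: −αΔT+βΔS = −(1.1 × 10⁻⁴)(-1.7)+(8.1 × 10⁻⁴)(-0.14) = 7.4 × 10⁻⁵ → stable
  235–241 m: −αΔT+βΔS = −(1.1 × 10⁻⁴)(-0.3)+(8.1 × 10⁻⁴)(+0.34) = 3.1 × 10⁻⁴ → stable
The 101–212 m interval has Δρ < 0: lighter water underlies denser water.

101–212 m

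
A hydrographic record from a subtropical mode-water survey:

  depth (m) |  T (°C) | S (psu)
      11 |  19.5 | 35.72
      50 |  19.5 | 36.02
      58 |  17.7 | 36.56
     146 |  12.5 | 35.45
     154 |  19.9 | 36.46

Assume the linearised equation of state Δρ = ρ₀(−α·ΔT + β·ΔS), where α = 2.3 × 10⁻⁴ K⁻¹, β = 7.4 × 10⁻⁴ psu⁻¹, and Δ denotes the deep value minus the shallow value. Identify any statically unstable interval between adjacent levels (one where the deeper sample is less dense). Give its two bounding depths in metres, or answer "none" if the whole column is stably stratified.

Evaluate Δρ/ρ₀ = −αΔT + βΔS across each adjacent pair:
  11–50 m: −αΔT+βΔS = −(2.3 × 10⁻⁴)(+0.0)+(7.4 × 10⁻⁴)(+0.30) = 2.2 × 10⁻⁴ → stable
  50–58 m: −αΔT+βΔS = −(2.3 × 10⁻⁴)(-1.8)+(7.4 × 10⁻⁴)(+0.54) = 8.1 × 10⁻⁴ → stable
  58–146 m: −αΔT+βΔS = −(2.3 × 10⁻⁴)(-5.2)+(7.4 × 10⁻⁴)(-1.11) = 3.7 × 10⁻⁴ → stable
  146–154 m: −αΔT+βΔS = −(2.3 × 10⁻⁴)(+7.4)+(7.4 × 10⁻⁴)(+1.01) = -9.5 × 10⁻⁴ → UNSTABLE
The 146–154 m interval has Δρ < 0: lighter water underlies denser water.

146–154 m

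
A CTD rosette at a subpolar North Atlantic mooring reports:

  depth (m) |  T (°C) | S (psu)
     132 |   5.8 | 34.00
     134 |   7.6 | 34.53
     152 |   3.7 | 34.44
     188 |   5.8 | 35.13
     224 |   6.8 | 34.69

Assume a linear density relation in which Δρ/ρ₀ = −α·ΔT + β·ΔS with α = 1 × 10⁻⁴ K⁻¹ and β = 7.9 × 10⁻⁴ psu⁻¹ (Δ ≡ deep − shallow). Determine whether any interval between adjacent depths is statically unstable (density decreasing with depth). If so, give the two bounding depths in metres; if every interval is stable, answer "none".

188–224 m

Evaluate Δρ/ρ₀ = −αΔT + βΔS across each adjacent pair:
  132–134 m: −αΔT+βΔS = −(1 × 10⁻⁴)(+1.8)+(7.9 × 10⁻⁴)(+0.53) = 2.4 × 10⁻⁴ → stable
  134–152 m: −αΔT+βΔS = −(1 × 10⁻⁴)(-3.9)+(7.9 × 10⁻⁴)(-0.09) = 3.2 × 10⁻⁴ → stable
  152–188 m: −αΔT+βΔS = −(1 × 10⁻⁴)(+2.1)+(7.9 × 10⁻⁴)(+0.69) = 3.4 × 10⁻⁴ → stable
  188–224 m: −αΔT+βΔS = −(1 × 10⁻⁴)(+1.0)+(7.9 × 10⁻⁴)(-0.44) = -4.5 × 10⁻⁴ → UNSTABLE
The 188–224 m interval has Δρ < 0: lighter water underlies denser water.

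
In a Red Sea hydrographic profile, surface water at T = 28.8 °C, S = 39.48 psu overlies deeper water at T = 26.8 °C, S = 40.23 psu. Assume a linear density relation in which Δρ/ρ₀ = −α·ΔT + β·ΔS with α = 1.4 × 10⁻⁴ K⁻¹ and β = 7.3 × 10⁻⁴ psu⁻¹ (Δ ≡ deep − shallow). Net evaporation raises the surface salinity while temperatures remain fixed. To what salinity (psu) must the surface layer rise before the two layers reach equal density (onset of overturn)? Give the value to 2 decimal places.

Neutral buoyancy requires −α(T_deep − T_surf) + β(S_deep − S_surf′) = 0.
S_surf′ = S_deep − (α/β)·ΔT = 40.23 − (1.4 × 10⁻⁴/7.3 × 10⁻⁴)·(-2.0) = 40.6136 psu.
Increase required: 40.6136 − 39.48 = 1.1336 psu.

40.61 psu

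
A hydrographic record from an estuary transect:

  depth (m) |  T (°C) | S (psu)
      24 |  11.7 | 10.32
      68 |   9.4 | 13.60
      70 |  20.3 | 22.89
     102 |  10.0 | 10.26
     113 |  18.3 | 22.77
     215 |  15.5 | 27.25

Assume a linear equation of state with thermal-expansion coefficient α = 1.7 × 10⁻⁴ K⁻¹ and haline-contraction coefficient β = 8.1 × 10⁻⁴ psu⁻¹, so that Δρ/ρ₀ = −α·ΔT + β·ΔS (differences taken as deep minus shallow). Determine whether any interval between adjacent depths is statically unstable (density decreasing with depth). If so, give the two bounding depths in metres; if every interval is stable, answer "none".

70–102 m

Evaluate Δρ/ρ₀ = −αΔT + βΔS across each adjacent pair:
  24–68 m: −αΔT+βΔS = −(1.7 × 10⁻⁴)(-2.3)+(8.1 × 10⁻⁴)(+3.28) = 3.0 × 10⁻³ → stable
  68–70 m: −αΔT+βΔS = −(1.7 × 10⁻⁴)(+10.9)+(8.1 × 10⁻⁴)(+9.29) = 5.7 × 10⁻³ → stable
  70–102 m: −αΔT+βΔS = −(1.7 × 10⁻⁴)(-10.3)+(8.1 × 10⁻⁴)(-12.63) = -8.5 × 10⁻³ → UNSTABLE
  102–113 m: −αΔT+βΔS = −(1.7 × 10⁻⁴)(+8.3)+(8.1 × 10⁻⁴)(+12.51) = 8.7 × 10⁻³ → stable
  113–215 m: −αΔT+βΔS = −(1.7 × 10⁻⁴)(-2.8)+(8.1 × 10⁻⁴)(+4.48) = 4.1 × 10⁻³ → stable
The 70–102 m interval has Δρ < 0: lighter water underlies denser water.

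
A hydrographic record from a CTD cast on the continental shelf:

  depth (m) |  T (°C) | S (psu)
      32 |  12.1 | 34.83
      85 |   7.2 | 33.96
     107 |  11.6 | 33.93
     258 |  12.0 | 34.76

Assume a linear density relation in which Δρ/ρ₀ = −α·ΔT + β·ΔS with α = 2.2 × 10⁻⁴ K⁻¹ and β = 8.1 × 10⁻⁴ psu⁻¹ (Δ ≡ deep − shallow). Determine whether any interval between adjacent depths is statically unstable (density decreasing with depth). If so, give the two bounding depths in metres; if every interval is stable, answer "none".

85–107 m

Evaluate Δρ/ρ₀ = −αΔT + βΔS across each adjacent pair:
  32–85 m: −αΔT+βΔS = −(2.2 × 10⁻⁴)(-4.9)+(8.1 × 10⁻⁴)(-0.87) = 3.7 × 10⁻⁴ → stable
  85–107 m: −αΔT+βΔS = −(2.2 × 10⁻⁴)(+4.4)+(8.1 × 10⁻⁴)(-0.03) = -9.9 × 10⁻⁴ → UNSTABLE
  107–258 m: −αΔT+βΔS = −(2.2 × 10⁻⁴)(+0.4)+(8.1 × 10⁻⁴)(+0.83) = 5.8 × 10⁻⁴ → stable
The 85–107 m interval has Δρ < 0: lighter water underlies denser water.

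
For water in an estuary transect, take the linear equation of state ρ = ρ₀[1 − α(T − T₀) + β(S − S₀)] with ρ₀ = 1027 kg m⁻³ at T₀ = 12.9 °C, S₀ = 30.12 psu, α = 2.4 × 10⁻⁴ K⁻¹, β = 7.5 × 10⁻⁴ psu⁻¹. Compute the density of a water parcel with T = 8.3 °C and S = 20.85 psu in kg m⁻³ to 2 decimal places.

1020.99 kg m⁻³

T − T₀ = -4.6 K, S − S₀ = -9.27 psu.
Bracket = 1 − α·(-4.6) + β·(-9.27) = 1 + (-5.8485 × 10⁻³) = 0.9941515.
ρ = 1027 × 0.9941515 = 1020.99 kg m⁻³.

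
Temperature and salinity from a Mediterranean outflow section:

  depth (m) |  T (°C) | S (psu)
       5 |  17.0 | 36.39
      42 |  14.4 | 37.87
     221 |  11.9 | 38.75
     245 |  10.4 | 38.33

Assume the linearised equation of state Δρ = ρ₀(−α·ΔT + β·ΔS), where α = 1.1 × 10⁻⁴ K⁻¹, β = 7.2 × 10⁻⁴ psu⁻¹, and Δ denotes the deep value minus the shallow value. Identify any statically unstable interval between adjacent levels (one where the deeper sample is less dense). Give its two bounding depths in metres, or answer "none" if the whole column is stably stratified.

221–245 m

Evaluate Δρ/ρ₀ = −αΔT + βΔS across each adjacent pair:
  5–42 m: −αΔT+βΔS = −(1.1 × 10⁻⁴)(-2.6)+(7.2 × 10⁻⁴)(+1.48) = 1.4 × 10⁻³ → stable
  42–221 m: −αΔT+βΔS = −(1.1 × 10⁻⁴)(-2.5)+(7.2 × 10⁻⁴)(+0.88) = 9.1 × 10⁻⁴ → stable
  221–245 m: −αΔT+βΔS = −(1.1 × 10⁻⁴)(-1.5)+(7.2 × 10⁻⁴)(-0.42) = -1.4 × 10⁻⁴ → UNSTABLE
The 221–245 m interval has Δρ < 0: lighter water underlies denser water.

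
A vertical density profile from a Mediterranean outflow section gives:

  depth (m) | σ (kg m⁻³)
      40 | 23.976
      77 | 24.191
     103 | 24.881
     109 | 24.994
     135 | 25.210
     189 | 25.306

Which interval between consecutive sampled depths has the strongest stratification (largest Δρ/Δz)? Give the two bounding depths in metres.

77–103 m

Compute the density gradient over each adjacent pair:
  40–77 m: Δρ/Δz = 0.215/37 = 5.8 × 10⁻³ kg m⁻⁴
  77–103 m: Δρ/Δz = 0.690/26 = 0.027 kg m⁻⁴
  103–109 m: Δρ/Δz = 0.113/6 = 0.019 kg m⁻⁴
  109–135 m: Δρ/Δz = 0.216/26 = 8.3 × 10⁻³ kg m⁻⁴
  135–189 m: Δρ/Δz = 0.096/54 = 1.8 × 10⁻³ kg m⁻⁴
The largest gradient is in the 77–103 m interval — the pycnocline.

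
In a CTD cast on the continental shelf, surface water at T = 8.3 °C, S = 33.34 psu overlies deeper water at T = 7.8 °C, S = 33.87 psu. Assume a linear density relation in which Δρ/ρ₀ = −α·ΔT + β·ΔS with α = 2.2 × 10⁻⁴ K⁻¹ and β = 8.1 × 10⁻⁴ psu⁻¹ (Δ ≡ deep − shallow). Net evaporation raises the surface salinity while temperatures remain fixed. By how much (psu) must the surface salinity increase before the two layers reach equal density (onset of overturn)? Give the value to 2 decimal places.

Neutral buoyancy requires −α(T_deep − T_surf) + β(S_deep − S_surf′) = 0.
S_surf′ = S_deep − (α/β)·ΔT = 33.87 − (2.2 × 10⁻⁴/8.1 × 10⁻⁴)·(-0.5) = 34.0058 psu.
Increase required: 34.0058 − 33.34 = 0.6658 psu.

0.67 psu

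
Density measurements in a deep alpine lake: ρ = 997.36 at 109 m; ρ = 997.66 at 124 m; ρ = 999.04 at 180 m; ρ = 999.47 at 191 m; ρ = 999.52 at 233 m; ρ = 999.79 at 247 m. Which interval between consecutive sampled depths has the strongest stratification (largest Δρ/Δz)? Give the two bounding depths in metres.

Compute the density gradient over each adjacent pair:
  109–124 m: Δρ/Δz = 0.30/15 = 0.020 kg m⁻⁴
  124–180 m: Δρ/Δz = 1.38/56 = 0.025 kg m⁻⁴
  180–191 m: Δρ/Δz = 0.43/11 = 0.039 kg m⁻⁴
  191–233 m: Δρ/Δz = 0.05/42 = 1.2 × 10⁻³ kg m⁻⁴
  233–247 m: Δρ/Δz = 0.27/14 = 0.019 kg m⁻⁴
The largest gradient is in the 180–191 m interval — the pycnocline.

180–191 m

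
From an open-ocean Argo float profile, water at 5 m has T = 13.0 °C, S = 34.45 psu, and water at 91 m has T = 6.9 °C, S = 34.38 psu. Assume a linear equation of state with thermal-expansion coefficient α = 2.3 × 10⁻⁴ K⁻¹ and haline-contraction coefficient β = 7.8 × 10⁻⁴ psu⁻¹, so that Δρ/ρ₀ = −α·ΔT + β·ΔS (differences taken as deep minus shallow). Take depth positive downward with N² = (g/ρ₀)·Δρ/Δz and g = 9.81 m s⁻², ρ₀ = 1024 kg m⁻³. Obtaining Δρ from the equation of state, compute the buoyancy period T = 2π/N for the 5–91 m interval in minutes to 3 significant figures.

ΔT = -6.1 K, ΔS = -0.07 psu (deep − shallow).
Δρ/ρ₀ = −αΔT + βΔS = 1.403 × 10⁻³ − 5.46 × 10⁻⁵ = 1.3484 × 10⁻³, so Δρ ≈ 1.381 kg m⁻³.
N² = (g/ρ₀)·Δρ/Δz = g·(Δρ/ρ₀)/Δz = 9.81 × 1.3484 × 10⁻³ / 86 = 1.5381 × 10⁻⁴ s⁻².
N = √(1.5381 × 10⁻⁴) = 0.012402 rad s⁻¹ → T = 2π/N = 506.63 s = 8.4438 min ≈ 8.44 min.

8.44 min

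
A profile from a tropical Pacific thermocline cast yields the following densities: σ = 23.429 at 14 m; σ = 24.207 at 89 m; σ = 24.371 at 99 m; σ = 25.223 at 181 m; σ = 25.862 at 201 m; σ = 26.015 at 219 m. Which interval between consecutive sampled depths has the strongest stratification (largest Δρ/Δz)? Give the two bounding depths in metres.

Compute the density gradient over each adjacent pair:
  14–89 m: Δρ/Δz = 0.778/75 = 0.010 kg m⁻⁴
  89–99 m: Δρ/Δz = 0.164/10 = 0.016 kg m⁻⁴
  99–181 m: Δρ/Δz = 0.852/82 = 0.010 kg m⁻⁴
  181–201 m: Δρ/Δz = 0.639/20 = 0.032 kg m⁻⁴
  201–219 m: Δρ/Δz = 0.153/18 = 8.5 × 10⁻³ kg m⁻⁴
The largest gradient is in the 181–201 m interval — the pycnocline.

181–201 m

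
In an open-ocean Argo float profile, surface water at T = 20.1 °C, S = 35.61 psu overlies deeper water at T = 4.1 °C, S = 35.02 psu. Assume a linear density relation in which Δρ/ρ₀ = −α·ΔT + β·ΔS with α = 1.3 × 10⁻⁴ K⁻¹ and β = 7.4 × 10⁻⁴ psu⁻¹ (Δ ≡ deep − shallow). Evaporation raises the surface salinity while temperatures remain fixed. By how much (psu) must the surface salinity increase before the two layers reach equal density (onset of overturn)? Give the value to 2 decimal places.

Neutral buoyancy requires −α(T_deep − T_surf) + β(S_deep − S_surf′) = 0.
S_surf′ = S_deep − (α/β)·ΔT = 35.02 − (1.3 × 10⁻⁴/7.4 × 10⁻⁴)·(-16.0) = 37.8308 psu.
Increase required: 37.8308 − 35.61 = 2.2208 psu.

2.22 psu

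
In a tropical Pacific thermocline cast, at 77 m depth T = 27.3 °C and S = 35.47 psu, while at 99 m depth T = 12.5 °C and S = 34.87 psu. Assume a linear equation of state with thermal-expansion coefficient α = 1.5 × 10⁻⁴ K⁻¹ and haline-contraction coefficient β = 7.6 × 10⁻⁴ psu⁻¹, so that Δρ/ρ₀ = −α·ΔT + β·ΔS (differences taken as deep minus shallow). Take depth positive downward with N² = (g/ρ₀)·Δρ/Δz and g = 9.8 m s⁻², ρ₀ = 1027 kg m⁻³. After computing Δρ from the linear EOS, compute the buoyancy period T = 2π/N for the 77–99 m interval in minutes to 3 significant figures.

ΔT = -14.8 K, ΔS = -0.60 psu (deep − shallow).
Δρ/ρ₀ = −αΔT + βΔS = 2.22 × 10⁻³ − 4.56 × 10⁻⁴ = 1.764 × 10⁻³, so Δρ ≈ 1.812 kg m⁻³.
N² = (g/ρ₀)·Δρ/Δz = g·(Δρ/ρ₀)/Δz = 9.8 × 1.764 × 10⁻³ / 22 = 7.8578 × 10⁻⁴ s⁻².
N = √(7.8578 × 10⁻⁴) = 0.028032 rad s⁻¹ → T = 2π/N = 224.14 s = 3.7357 min ≈ 3.74 min.

3.74 min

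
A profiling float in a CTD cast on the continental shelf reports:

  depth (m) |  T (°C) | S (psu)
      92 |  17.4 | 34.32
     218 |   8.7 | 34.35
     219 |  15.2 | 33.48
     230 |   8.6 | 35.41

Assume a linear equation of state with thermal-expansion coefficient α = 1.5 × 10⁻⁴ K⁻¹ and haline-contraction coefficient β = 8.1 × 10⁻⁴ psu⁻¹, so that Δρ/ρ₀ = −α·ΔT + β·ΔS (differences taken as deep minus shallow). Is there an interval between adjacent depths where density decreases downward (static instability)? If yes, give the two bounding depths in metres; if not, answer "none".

218–219 m

Evaluate Δρ/ρ₀ = −αΔT + βΔS across each adjacent pair:
  92–218 m: −αΔT+βΔS = −(1.5 × 10⁻⁴)(-8.7)+(8.1 × 10⁻⁴)(+0.03) = 1.3 × 10⁻³ → stable
  218–219 m: −αΔT+βΔS = −(1.5 × 10⁻⁴)(+6.5)+(8.1 × 10⁻⁴)(-0.87) = -1.7 × 10⁻³ → UNSTABLE
  219–230 m: −αΔT+βΔS = −(1.5 × 10⁻⁴)(-6.6)+(8.1 × 10⁻⁴)(+1.93) = 2.6 × 10⁻³ → stable
The 218–219 m interval has Δρ < 0: lighter water underlies denser water.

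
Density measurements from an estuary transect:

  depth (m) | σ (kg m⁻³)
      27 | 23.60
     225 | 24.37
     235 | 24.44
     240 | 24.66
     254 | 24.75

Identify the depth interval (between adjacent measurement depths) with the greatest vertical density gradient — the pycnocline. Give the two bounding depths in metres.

235–240 m

Compute the density gradient over each adjacent pair:
  27–225 m: Δρ/Δz = 0.77/198 = 3.9 × 10⁻³ kg m⁻⁴
  225–235 m: Δρ/Δz = 0.07/10 = 7.0 × 10⁻³ kg m⁻⁴
  235–240 m: Δρ/Δz = 0.22/5 = 0.044 kg m⁻⁴
  240–254 m: Δρ/Δz = 0.09/14 = 6.4 × 10⁻³ kg m⁻⁴
The largest gradient is in the 235–240 m interval — the pycnocline.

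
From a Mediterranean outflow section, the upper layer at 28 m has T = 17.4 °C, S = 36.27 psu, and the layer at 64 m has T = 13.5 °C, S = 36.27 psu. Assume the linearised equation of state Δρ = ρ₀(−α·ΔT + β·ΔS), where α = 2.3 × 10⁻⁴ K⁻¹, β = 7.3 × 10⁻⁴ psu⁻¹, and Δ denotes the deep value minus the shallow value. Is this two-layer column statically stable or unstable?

ΔT = 13.5 − 17.4 = -3.9 K and ΔS = 36.27 − 36.27 = +0.00 psu (deep − shallow).
−αΔT = 8.97 × 10⁻⁴; βΔS = 0; sum Δρ/ρ₀ = 8.97 × 10⁻⁴.
Δρ/ρ₀ > 0, so Δρ > 0: deeper water is denser → statically stable.

stable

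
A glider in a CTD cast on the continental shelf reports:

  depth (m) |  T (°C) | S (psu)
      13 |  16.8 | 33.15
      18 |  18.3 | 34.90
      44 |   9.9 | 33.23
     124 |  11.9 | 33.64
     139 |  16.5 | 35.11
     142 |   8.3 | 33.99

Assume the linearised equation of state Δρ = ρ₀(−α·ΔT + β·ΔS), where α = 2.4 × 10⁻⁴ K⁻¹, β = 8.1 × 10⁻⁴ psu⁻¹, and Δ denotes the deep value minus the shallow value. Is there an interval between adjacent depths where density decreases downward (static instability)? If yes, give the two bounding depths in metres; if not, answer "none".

Evaluate Δρ/ρ₀ = −αΔT + βΔS across each adjacent pair:
  13–18 m: −αΔT+βΔS = −(2.4 × 10⁻⁴)(+1.5)+(8.1 × 10⁻⁴)(+1.75) = 1.1 × 10⁻³ → stable
  18–44 m: −αΔT+βΔS = −(2.4 × 10⁻⁴)(-8.4)+(8.1 × 10⁻⁴)(-1.67) = 6.6 × 10⁻⁴ → stable
  44–124 m: −αΔT+βΔS = −(2.4 × 10⁻⁴)(+2.0)+(8.1 × 10⁻⁴)(+0.41) = -1.5 × 10⁻⁴ → UNSTABLE
  124–139 m: −αΔT+βΔS = −(2.4 × 10⁻⁴)(+4.6)+(8.1 × 10⁻⁴)(+1.47) = 8.7 × 10⁻⁵ → stable
  139–142 m: −αΔT+βΔS = −(2.4 × 10⁻⁴)(-8.2)+(8.1 × 10⁻⁴)(-1.12) = 1.1 × 10⁻³ → stable
The 44–124 m interval has Δρ < 0: lighter water underlies denser water.

44–124 m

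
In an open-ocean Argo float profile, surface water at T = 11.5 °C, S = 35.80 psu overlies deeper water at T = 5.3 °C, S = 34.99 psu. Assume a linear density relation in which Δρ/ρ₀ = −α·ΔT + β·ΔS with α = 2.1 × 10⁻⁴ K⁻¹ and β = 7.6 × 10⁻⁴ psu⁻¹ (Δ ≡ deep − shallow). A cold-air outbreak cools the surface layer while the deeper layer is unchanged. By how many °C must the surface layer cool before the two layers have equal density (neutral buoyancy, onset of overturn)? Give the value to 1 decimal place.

Neutral buoyancy requires Δρ = 0, i.e. −α(T_deep − T_surf′) + β(S_deep − S_surf) = 0.
T_surf′ = T_deep − (β/α)·ΔS = 5.3 − (7.6 × 10⁻⁴/2.1 × 10⁻⁴)·(-0.81) = 8.231 °C.
Cooling required: 11.5 − (8.231) = 3.269 °C.

3.3 °C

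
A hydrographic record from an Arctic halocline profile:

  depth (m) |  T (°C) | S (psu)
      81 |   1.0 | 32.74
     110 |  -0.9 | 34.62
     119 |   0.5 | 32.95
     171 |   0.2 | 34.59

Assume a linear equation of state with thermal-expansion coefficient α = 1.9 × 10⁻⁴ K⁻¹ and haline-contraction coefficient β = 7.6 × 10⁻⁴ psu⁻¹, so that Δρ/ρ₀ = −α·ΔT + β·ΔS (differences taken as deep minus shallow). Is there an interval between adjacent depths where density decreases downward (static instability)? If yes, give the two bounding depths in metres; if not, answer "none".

110–119 m

Evaluate Δρ/ρ₀ = −αΔT + βΔS across each adjacent pair:
  81–110 m: −αΔT+βΔS = −(1.9 × 10⁻⁴)(-1.9)+(7.6 × 10⁻⁴)(+1.88) = 1.8 × 10⁻³ → stable
  110–119 m: −αΔT+βΔS = −(1.9 × 10⁻⁴)(+1.4)+(7.6 × 10⁻⁴)(-1.67) = -1.5 × 10⁻³ → UNSTABLE
  119–171 m: −αΔT+βΔS = −(1.9 × 10⁻⁴)(-0.3)+(7.6 × 10⁻⁴)(+1.64) = 1.3 × 10⁻³ → stable
The 110–119 m interval has Δρ < 0: lighter water underlies denser water.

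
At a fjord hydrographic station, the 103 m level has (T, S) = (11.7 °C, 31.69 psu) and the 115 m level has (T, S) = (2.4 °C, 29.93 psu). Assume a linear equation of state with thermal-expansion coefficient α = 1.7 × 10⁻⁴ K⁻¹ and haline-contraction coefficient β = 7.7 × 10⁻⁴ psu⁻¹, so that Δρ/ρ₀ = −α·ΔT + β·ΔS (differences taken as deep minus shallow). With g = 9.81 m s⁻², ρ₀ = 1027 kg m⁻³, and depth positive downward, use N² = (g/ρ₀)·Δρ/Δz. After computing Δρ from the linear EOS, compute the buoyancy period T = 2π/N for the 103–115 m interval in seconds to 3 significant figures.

462 s

ΔT = -9.3 K, ΔS = -1.76 psu (deep − shallow).
Δρ/ρ₀ = −αΔT + βΔS = 1.581 × 10⁻³ − 1.3552 × 10⁻³ = 2.258 × 10⁻⁴, so Δρ ≈ 0.2319 kg m⁻³.
N² = (g/ρ₀)·Δρ/Δz = g·(Δρ/ρ₀)/Δz = 9.81 × 2.258 × 10⁻⁴ / 12 = 1.8459 × 10⁻⁴ s⁻².
N = √(1.8459 × 10⁻⁴) = 0.013586 rad s⁻¹ → T = 2π/N = 462.47 s ≈ 462 s.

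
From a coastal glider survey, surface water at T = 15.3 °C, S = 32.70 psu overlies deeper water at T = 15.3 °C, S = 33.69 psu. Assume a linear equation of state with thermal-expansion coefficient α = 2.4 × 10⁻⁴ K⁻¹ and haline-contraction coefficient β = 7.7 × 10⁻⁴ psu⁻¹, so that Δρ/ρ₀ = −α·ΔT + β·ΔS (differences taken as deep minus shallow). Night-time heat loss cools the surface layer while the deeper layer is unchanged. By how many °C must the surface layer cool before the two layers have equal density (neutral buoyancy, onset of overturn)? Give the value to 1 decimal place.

3.2 °C

Neutral buoyancy requires Δρ = 0, i.e. −α(T_deep − T_surf′) + β(S_deep − S_surf) = 0.
T_surf′ = T_deep − (β/α)·ΔS = 15.3 − (7.7 × 10⁻⁴/2.4 × 10⁻⁴)·(+0.99) = 12.124 °C.
Cooling required: 15.3 − (12.124) = 3.176 °C.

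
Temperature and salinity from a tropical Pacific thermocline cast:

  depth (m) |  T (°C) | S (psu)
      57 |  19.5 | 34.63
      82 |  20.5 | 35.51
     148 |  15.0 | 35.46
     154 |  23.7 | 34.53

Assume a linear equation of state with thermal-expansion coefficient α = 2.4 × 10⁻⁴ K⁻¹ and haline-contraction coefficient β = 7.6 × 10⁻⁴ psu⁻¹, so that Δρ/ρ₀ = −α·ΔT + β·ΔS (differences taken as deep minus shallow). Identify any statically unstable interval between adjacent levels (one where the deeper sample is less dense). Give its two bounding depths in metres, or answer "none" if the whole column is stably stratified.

Evaluate Δρ/ρ₀ = −αΔT + βΔS across each adjacent pair:
  57–82 m: −αΔT+βΔS = −(2.4 × 10⁻⁴)(+1.0)+(7.6 × 10⁻⁴)(+0.88) = 4.3 × 10⁻⁴ → stable
  82–148 m: −αΔT+βΔS = −(2.4 × 10⁻⁴)(-5.5)+(7.6 × 10⁻⁴)(-0.05) = 1.3 × 10⁻³ → stable
  148–154 m: −αΔT+βΔS = −(2.4 × 10⁻⁴)(+8.7)+(7.6 × 10⁻⁴)(-0.93) = -2.8 × 10⁻³ → UNSTABLE
The 148–154 m interval has Δρ < 0: lighter water underlies denser water.

148–154 m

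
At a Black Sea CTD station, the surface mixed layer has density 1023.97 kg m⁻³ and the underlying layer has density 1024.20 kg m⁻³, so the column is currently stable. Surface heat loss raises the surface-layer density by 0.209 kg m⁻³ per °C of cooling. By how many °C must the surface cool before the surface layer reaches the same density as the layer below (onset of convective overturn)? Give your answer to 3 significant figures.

Density deficit of the surface layer: 1024.20 − 1023.97 = 0.23 kg m⁻³.
Required change = 0.23 / 0.209 = 1.10 °C.

1.10 °C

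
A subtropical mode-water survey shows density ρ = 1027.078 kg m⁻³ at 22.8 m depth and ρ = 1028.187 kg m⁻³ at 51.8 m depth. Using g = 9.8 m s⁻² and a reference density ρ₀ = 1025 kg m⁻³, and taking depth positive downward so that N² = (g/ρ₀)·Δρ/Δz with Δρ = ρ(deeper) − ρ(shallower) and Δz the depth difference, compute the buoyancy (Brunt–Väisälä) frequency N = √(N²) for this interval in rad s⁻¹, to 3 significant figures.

Δρ = 1028.187 − 1027.078 = 1.109 kg m⁻³ over Δz = 51.8 − 22.8 = 29 m.
N² = (9.8/1025) × (1.109/29) = 3.6562 × 10⁻⁴ s⁻².
N = √(3.6562 × 10⁻⁴) = 0.019121 rad s⁻¹ ≈ 0.0191 rad s⁻¹.

0.0191 rad s⁻¹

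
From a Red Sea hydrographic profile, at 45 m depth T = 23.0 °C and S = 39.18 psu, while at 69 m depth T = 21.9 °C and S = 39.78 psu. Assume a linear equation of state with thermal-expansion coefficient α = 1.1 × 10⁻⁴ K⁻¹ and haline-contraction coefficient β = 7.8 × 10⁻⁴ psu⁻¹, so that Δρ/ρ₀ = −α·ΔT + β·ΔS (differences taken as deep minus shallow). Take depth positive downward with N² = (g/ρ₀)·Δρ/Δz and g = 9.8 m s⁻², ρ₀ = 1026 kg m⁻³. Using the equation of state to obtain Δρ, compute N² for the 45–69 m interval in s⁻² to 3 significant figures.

2.41 × 10⁻⁴ s⁻²

ΔT = -1.1 K, ΔS = +0.60 psu (deep − shallow).
Δρ/ρ₀ = −αΔT + βΔS = 1.21 × 10⁻⁴ + 4.68 × 10⁻⁴ = 5.89 × 10⁻⁴, so Δρ ≈ 0.6043 kg m⁻³.
N² = (g/ρ₀)·Δρ/Δz = g·(Δρ/ρ₀)/Δz = 9.8 × 5.89 × 10⁻⁴ / 24 = 2.4051 × 10⁻⁴ s⁻² ≈ 2.41 × 10⁻⁴ s⁻².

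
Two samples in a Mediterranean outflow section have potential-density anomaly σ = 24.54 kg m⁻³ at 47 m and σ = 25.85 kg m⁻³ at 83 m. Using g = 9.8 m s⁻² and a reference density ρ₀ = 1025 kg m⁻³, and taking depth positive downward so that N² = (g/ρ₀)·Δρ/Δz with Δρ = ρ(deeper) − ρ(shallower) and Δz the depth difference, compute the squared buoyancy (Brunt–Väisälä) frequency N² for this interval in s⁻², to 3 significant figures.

Δρ = 1025.85 − 1024.54 = 1.31 kg m⁻³ over Δz = 83 − 47 = 36 m.
N² = (9.8/1025) × (1.31/36) = 3.4791 × 10⁻⁴ s⁻² ≈ 3.48 × 10⁻⁴ s⁻².

3.48 × 10⁻⁴ s⁻²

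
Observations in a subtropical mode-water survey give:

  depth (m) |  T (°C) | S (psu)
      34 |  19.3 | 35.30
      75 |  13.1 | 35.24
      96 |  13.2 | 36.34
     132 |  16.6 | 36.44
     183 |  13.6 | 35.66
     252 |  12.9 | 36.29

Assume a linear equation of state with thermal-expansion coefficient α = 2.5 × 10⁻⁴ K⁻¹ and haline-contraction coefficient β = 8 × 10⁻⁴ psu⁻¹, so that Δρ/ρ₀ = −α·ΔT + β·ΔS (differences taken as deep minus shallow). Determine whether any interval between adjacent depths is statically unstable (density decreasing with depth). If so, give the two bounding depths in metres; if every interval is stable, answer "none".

Evaluate Δρ/ρ₀ = −αΔT + βΔS across each adjacent pair:
  34–75 m: −αΔT+βΔS = −(2.5 × 10⁻⁴)(-6.2)+(8 × 10⁻⁴)(-0.06) = 1.5 × 10⁻³ → stable
  75–96 m: −αΔT+βΔS = −(2.5 × 10⁻⁴)(+0.1)+(8 × 10⁻⁴)(+1.10) = 8.6 × 10⁻⁴ → stable
  96–132 m: −αΔT+βΔS = −(2.5 × 10⁻⁴)(+3.4)+(8 × 10⁻⁴)(+0.10) = -7.7 × 10⁻⁴ → UNSTABLE
  132–183 m: −αΔT+βΔS = −(2.5 × 10⁻⁴)(-3.0)+(8 × 10⁻⁴)(-0.78) = 1.3 × 10⁻⁴ → stable
  183–252 m: −αΔT+βΔS = −(2.5 × 10⁻⁴)(-0.7)+(8 × 10⁻⁴)(+0.63) = 6.8 × 10⁻⁴ → stable
The 96–132 m interval has Δρ < 0: lighter water underlies denser water.

96–132 m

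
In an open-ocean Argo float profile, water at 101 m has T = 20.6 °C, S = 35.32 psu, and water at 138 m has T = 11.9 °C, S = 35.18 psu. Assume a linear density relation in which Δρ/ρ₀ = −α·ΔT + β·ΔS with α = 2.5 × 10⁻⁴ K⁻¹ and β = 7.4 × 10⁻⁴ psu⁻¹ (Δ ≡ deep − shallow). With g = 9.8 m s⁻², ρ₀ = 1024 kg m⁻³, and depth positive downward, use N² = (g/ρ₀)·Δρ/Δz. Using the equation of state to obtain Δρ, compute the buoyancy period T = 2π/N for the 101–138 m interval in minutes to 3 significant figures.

ΔT = -8.7 K, ΔS = -0.14 psu (deep − shallow).
Δρ/ρ₀ = −αΔT + βΔS = 2.175 × 10⁻³ − 1.036 × 10⁻⁴ = 2.0714 × 10⁻³, so Δρ ≈ 2.121 kg m⁻³.
N² = (g/ρ₀)·Δρ/Δz = g·(Δρ/ρ₀)/Δz = 9.8 × 2.0714 × 10⁻³ / 37 = 5.4864 × 10⁻⁴ s⁻².
N = √(5.4864 × 10⁻⁴) = 0.023423 rad s⁻¹ → T = 2π/N = 268.25 s = 4.4708 min ≈ 4.47 min.

4.47 min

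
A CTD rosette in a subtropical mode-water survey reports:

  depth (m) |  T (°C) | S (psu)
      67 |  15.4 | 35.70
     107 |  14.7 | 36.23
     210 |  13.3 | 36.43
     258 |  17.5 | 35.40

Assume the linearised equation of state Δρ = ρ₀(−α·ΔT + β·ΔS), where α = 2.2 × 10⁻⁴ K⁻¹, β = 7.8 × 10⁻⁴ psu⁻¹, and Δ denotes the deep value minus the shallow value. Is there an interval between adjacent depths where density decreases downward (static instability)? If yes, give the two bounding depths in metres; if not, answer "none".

210–258 m

Evaluate Δρ/ρ₀ = −αΔT + βΔS across each adjacent pair:
  67–107 m: −αΔT+βΔS = −(2.2 × 10⁻⁴)(-0.7)+(7.8 × 10⁻⁴)(+0.53) = 5.7 × 10⁻⁴ → stable
  107–210 m: −αΔT+βΔS = −(2.2 × 10⁻⁴)(-1.4)+(7.8 × 10⁻⁴)(+0.20) = 4.6 × 10⁻⁴ → stable
  210–258 m: −αΔT+βΔS = −(2.2 × 10⁻⁴)(+4.2)+(7.8 × 10⁻⁴)(-1.03) = -1.7 × 10⁻³ → UNSTABLE
The 210–258 m interval has Δρ < 0: lighter water underlies denser water.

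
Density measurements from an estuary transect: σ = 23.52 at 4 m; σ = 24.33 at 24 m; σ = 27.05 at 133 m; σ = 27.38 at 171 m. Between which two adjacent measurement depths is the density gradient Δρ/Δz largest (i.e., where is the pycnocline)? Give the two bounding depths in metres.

4–24 m

Compute the density gradient over each adjacent pair:
  4–24 m: Δρ/Δz = 0.81/20 = 0.041 kg m⁻⁴
  24–133 m: Δρ/Δz = 2.72/109 = 0.025 kg m⁻⁴
  133–171 m: Δρ/Δz = 0.33/38 = 8.7 × 10⁻³ kg m⁻⁴
The largest gradient is in the 4–24 m interval — the pycnocline.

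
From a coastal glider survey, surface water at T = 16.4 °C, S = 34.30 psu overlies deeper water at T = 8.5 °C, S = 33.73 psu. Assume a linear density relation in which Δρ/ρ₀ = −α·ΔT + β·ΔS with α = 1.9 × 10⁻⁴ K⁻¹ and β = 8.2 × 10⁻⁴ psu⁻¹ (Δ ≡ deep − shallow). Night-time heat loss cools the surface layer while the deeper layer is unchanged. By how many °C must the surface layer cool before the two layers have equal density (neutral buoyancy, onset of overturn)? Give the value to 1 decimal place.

Neutral buoyancy requires Δρ = 0, i.e. −α(T_deep − T_surf′) + β(S_deep − S_surf) = 0.
T_surf′ = T_deep − (β/α)·ΔS = 8.5 − (8.2 × 10⁻⁴/1.9 × 10⁻⁴)·(-0.57) = 10.960 °C.
Cooling required: 16.4 − (10.960) = 5.440 °C.

5.4 °C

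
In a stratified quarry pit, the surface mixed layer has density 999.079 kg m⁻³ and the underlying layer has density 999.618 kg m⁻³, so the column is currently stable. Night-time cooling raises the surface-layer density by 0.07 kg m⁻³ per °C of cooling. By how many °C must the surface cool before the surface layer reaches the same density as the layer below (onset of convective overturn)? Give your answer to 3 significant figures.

Density deficit of the surface layer: 999.618 − 999.079 = 0.539 kg m⁻³.
Required change = 0.539 / 0.07 = 7.70 °C.

7.70 °C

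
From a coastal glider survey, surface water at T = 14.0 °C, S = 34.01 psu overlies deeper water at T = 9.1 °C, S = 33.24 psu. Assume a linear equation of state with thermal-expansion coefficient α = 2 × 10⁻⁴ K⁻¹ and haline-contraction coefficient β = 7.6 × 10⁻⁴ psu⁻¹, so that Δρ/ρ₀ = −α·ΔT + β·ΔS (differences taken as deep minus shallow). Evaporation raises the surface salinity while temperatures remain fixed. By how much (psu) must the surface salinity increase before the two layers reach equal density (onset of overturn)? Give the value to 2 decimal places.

Neutral buoyancy requires −α(T_deep − T_surf) + β(S_deep − S_surf′) = 0.
S_surf′ = S_deep − (α/β)·ΔT = 33.24 − (2 × 10⁻⁴/7.6 × 10⁻⁴)·(-4.9) = 34.5295 psu.
Increase required: 34.5295 − 34.01 = 0.5195 psu.

0.52 psu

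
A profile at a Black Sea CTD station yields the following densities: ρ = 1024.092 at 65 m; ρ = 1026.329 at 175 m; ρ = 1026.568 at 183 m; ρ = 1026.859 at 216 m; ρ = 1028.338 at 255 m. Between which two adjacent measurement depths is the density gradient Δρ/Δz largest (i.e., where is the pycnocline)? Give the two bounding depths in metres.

216–255 m

Compute the density gradient over each adjacent pair:
  65–175 m: Δρ/Δz = 2.237/110 = 0.020 kg m⁻⁴
  175–183 m: Δρ/Δz = 0.239/8 = 0.030 kg m⁻⁴
  183–216 m: Δρ/Δz = 0.291/33 = 8.8 × 10⁻³ kg m⁻⁴
  216–255 m: Δρ/Δz = 1.479/39 = 0.038 kg m⁻⁴
The largest gradient is in the 216–255 m interval — the pycnocline.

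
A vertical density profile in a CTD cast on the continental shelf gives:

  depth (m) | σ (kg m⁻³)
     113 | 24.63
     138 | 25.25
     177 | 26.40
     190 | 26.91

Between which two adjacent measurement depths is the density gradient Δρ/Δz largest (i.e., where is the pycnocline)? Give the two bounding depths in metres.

Compute the density gradient over each adjacent pair:
  113–138 m: Δρ/Δz = 0.62/25 = 0.025 kg m⁻⁴
  138–177 m: Δρ/Δz = 1.15/39 = 0.029 kg m⁻⁴
  177–190 m: Δρ/Δz = 0.51/13 = 0.039 kg m⁻⁴
The largest gradient is in the 177–190 m interval — the pycnocline.

177–190 m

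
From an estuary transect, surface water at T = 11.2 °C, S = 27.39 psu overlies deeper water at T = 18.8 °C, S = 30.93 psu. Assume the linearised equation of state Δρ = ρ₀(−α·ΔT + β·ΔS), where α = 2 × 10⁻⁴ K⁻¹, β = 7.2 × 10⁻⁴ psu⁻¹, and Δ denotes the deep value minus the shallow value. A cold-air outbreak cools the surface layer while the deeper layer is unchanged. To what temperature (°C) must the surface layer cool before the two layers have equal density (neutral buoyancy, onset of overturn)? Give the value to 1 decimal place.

6.1 °C

Neutral buoyancy requires Δρ = 0, i.e. −α(T_deep − T_surf′) + β(S_deep − S_surf) = 0.
T_surf′ = T_deep − (β/α)·ΔS = 18.8 − (7.2 × 10⁻⁴/2 × 10⁻⁴)·(+3.54) = 6.056 °C.
Cooling required: 11.2 − (6.056) = 5.144 °C.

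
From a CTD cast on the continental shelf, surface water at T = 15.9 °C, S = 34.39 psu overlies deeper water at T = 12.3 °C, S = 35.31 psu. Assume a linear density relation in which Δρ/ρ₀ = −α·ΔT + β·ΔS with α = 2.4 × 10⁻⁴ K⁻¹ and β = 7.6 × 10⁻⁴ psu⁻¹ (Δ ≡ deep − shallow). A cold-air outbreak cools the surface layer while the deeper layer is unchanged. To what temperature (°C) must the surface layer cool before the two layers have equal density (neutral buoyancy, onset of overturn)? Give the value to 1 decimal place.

9.4 °C

Neutral buoyancy requires Δρ = 0, i.e. −α(T_deep − T_surf′) + β(S_deep − S_surf) = 0.
T_surf′ = T_deep − (β/α)·ΔS = 12.3 − (7.6 × 10⁻⁴/2.4 × 10⁻⁴)·(+0.92) = 9.387 °C.
Cooling required: 15.9 − (9.387) = 6.513 °C.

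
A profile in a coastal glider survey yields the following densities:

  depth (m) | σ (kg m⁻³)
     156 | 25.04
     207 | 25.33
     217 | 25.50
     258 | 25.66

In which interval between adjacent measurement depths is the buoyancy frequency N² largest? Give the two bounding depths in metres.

Compute the density gradient over each adjacent pair:
  156–207 m: Δρ/Δz = 0.29/51 = 5.7 × 10⁻³ kg m⁻⁴
  207–217 m: Δρ/Δz = 0.17/10 = 0.017 kg m⁻⁴
  217–258 m: Δρ/Δz = 0.16/41 = 3.9 × 10⁻³ kg m⁻⁴
The largest gradient is in the 207–217 m interval — the pycnocline.

207–217 m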